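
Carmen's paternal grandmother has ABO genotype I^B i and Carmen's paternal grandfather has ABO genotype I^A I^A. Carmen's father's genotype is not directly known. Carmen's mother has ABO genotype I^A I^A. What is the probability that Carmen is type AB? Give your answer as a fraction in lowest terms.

Carmen's father's ABO genotype from I^B i × I^A I^A: 1/2 I^A I^B, 1/2 I^A i.
Crossing each possibility with the mother I^A I^A and summing P(type AB): 1/2·1/2 + 1/2·0 = 1/4.

1/4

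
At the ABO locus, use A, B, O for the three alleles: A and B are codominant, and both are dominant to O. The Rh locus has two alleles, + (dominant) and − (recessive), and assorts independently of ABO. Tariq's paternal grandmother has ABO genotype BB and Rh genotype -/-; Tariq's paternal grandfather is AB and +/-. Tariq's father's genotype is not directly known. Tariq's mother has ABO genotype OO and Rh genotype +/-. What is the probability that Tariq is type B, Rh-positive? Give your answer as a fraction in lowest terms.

Tariq's father's ABO genotype from BB × AB: 1/2 AB, 1/2 BB.
Crossing each possibility with the mother OO and summing P(type B): 1/2·1/2 + 1/2·1 = 3/4.
Similarly for Rh via the father's Rh distribution: P(Rh+) = 5/8.
Independent loci: 3/4 × 5/8 = 15/32.

15/32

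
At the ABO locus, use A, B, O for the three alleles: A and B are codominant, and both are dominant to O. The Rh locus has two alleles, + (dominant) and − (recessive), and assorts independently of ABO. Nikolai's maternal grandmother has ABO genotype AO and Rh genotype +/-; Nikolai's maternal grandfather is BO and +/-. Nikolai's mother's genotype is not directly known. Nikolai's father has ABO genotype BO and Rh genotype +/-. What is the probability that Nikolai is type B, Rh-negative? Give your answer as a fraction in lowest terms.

Nikolai's mother's ABO genotype from AO × BO: 1/4 AB, 1/4 AO, 1/4 BO, 1/4 OO.
Crossing each possibility with the father BO and summing P(type B): 1/4·1/2 + 1/4·1/4 + 1/4·3/4 + 1/4·1/2 = 1/2.
Similarly for Rh via the mother's Rh distribution: P(Rh-) = 1/4.
Independent loci: 1/2 × 1/4 = 1/8.

1/8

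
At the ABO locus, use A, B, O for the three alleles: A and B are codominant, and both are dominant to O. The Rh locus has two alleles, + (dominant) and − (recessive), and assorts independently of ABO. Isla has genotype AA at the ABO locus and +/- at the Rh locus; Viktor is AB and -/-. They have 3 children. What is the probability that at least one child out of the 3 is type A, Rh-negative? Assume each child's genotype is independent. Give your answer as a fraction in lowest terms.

ABO cross AA × AB → 1/2 A, 1/2 AB.
Rh cross +/- × -/- → 1/2 Rh+, 1/2 Rh-; so P(type A, Rh-negative) = 1/2 × 1/2 = 1/4 per child.
P(none) = (3/4)^3 = 27/64; P(at least one) = 1 − 27/64 = 37/64.

37/64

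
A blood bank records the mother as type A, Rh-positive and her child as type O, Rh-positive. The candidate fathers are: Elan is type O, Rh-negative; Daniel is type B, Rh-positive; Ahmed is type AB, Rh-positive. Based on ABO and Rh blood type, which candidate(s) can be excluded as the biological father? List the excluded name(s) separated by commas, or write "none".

Ahmed

A candidate is excluded only if no genotype consistent with his phenotype could produce a type O, Rh-positive child with a type A, Rh-positive mother.
Ahmed (type AB, Rh+): no genotype consistent with that phenotype can produce a type-O Rh+ child with a type-A mother.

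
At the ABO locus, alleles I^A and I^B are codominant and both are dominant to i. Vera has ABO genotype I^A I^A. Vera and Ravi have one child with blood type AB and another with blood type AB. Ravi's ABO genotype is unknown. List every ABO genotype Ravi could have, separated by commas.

For each candidate genotype of Ravi, check whether crossing it with I^A I^A can produce every observed child phenotype.
  I^A I^A → possible child types {A} ✗
  I^A I^B → possible child types {A, AB} ✓
  I^A i → possible child types {A} ✗
  I^B I^B → possible child types {AB} ✓
  I^B i → possible child types {A, AB} ✓
  i i → possible child types {A} ✗

I^A I^B, I^B I^B, I^B i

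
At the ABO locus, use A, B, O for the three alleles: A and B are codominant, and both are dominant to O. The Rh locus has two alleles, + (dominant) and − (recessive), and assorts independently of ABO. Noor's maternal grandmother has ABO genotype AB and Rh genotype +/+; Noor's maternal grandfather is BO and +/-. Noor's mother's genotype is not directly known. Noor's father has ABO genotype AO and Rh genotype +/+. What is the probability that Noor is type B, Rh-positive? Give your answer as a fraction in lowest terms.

Noor's mother's ABO genotype from AB × BO: 1/4 AB, 1/4 AO, 1/4 BB, 1/4 BO.
Crossing each possibility with the father AO and summing P(type B): 1/4·1/4 + 1/4·0 + 1/4·1/2 + 1/4·1/4 = 1/4.
Similarly for Rh via the mother's Rh distribution: P(Rh+) = 1.
Independent loci: 1/4 × 1 = 1/4.

1/4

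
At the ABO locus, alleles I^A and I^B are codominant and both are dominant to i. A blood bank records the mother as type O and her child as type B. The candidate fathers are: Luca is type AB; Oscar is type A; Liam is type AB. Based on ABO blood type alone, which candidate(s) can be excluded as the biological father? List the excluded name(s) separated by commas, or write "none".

Oscar

A candidate is excluded only if no genotype consistent with his phenotype could produce a type B child with a type O mother.
Oscar (type A): no genotype consistent with that phenotype can produce a type-B child with a type-O mother.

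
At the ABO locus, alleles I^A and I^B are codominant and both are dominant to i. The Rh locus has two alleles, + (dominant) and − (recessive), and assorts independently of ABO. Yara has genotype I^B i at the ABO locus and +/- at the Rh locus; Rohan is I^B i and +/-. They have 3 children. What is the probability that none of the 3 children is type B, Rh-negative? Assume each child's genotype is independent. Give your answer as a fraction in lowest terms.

ABO cross I^B i × I^B i → 1/4 O, 3/4 B.
Rh cross +/- × +/- → 3/4 Rh+, 1/4 Rh-; so P(type B, Rh-negative) = 3/4 × 1/4 = 3/16 per child.
P(not type B, Rh-negative) = 13/16 for one child; (13/16)^3 = 2197/4096.

2197/4096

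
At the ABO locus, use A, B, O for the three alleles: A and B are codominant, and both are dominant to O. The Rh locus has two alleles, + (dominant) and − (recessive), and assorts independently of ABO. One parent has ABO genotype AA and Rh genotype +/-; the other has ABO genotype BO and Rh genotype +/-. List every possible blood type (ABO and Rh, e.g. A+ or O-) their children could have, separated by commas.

A+, A-, AB+, AB-

Gametes from AA × BO give offspring ABO genotypes AB, AO, i.e. phenotypes A, AB.
Rh cross +/- × +/- → phenotypes Rh+, Rh-.
Combining independently: A+, A-, AB+, AB-.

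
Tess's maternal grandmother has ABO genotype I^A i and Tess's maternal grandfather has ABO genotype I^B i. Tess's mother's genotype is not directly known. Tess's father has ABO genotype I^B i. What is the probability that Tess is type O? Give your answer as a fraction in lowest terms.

1/4

Tess's mother's ABO genotype from I^A i × I^B i: 1/4 I^A I^B, 1/4 I^A i, 1/4 I^B i, 1/4 i i.
Crossing each possibility with the father I^B i and summing P(type O): 1/4·0 + 1/4·1/4 + 1/4·1/4 + 1/4·1/2 = 1/4.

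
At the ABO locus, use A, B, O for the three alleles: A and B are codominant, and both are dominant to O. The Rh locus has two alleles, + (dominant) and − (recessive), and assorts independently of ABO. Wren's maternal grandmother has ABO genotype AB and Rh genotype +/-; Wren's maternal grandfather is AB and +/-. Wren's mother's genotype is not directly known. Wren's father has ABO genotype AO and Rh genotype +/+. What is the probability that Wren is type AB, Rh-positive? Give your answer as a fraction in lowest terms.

1/4

Wren's mother's ABO genotype from AB × AB: 1/4 AA, 1/2 AB, 1/4 BB.
Crossing each possibility with the father AO and summing P(type AB): 1/4·0 + 1/2·1/4 + 1/4·1/2 = 1/4.
Similarly for Rh via the mother's Rh distribution: P(Rh+) = 1.
Independent loci: 1/4 × 1 = 1/4.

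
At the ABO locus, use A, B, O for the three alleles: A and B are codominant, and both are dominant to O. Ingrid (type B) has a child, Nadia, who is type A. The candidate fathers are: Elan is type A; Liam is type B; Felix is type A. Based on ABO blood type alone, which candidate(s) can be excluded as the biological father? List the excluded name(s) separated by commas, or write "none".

Liam

A candidate is excluded only if no genotype consistent with his phenotype could produce a type A child with a type B mother.
Liam (type B): no genotype consistent with that phenotype can produce a type-A child with a type-B mother.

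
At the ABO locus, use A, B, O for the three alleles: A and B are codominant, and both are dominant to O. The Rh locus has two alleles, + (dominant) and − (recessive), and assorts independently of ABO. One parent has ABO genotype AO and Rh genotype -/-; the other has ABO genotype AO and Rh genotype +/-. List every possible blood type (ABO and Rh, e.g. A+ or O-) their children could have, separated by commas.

O+, O-, A+, A-

Gametes from AO × AO give offspring ABO genotypes AA, AO, OO, i.e. phenotypes O, A.
Rh cross -/- × +/- → phenotypes Rh+, Rh-.
Combining independently: O+, O-, A+, A-.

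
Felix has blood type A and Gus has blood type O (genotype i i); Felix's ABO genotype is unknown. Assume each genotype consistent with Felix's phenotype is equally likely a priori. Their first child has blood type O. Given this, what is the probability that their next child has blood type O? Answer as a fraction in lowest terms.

1/2

Possible genotypes: Felix ∈ {I^A I^A, I^A i}; Gus ∈ {i i}.
Weight each parental genotype pair by prior × P(type-O child):
  I^A i × i i: posterior weight 1; P(next child type O) = 1/2.
Weighted sum = 1/2.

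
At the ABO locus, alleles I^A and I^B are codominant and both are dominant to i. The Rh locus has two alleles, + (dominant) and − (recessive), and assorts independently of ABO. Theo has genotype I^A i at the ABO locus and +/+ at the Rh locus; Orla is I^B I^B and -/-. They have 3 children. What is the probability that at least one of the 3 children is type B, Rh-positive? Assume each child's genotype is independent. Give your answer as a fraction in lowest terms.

7/8

ABO cross I^A i × I^B I^B → 1/2 B, 1/2 AB.
Rh cross +/+ × -/- → 1 Rh+; so P(type B, Rh-positive) = 1/2 × 1 = 1/2 per child.
P(none) = (1/2)^3 = 1/8; P(at least one) = 1 − 1/8 = 7/8.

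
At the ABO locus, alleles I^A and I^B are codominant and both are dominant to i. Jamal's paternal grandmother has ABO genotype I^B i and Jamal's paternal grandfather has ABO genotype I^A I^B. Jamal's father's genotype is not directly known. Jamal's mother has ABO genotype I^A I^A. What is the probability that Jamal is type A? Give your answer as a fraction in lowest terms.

1/2

Jamal's father's ABO genotype from I^B i × I^A I^B: 1/4 I^A I^B, 1/4 I^A i, 1/4 I^B I^B, 1/4 I^B i.
Crossing each possibility with the mother I^A I^A and summing P(type A): 1/4·1/2 + 1/4·1 + 1/4·0 + 1/4·1/2 = 1/2.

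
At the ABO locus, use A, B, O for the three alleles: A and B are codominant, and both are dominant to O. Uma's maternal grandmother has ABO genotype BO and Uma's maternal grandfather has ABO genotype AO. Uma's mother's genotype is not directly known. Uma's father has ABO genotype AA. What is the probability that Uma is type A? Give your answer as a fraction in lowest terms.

Uma's mother's ABO genotype from BO × AO: 1/4 AB, 1/4 AO, 1/4 BO, 1/4 OO.
Crossing each possibility with the father AA and summing P(type A): 1/4·1/2 + 1/4·1 + 1/4·1/2 + 1/4·1 = 3/4.

3/4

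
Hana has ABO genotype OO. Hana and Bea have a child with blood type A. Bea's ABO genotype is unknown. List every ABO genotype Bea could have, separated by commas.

AA, AB, AO

For each candidate genotype of Bea, check whether crossing it with OO can produce every observed child phenotype.
  AA → possible child types {A} ✓
  AB → possible child types {A, B} ✓
  AO → possible child types {O, A} ✓
  BB → possible child types {B} ✗
  BO → possible child types {O, B} ✗
  OO → possible child types {O} ✗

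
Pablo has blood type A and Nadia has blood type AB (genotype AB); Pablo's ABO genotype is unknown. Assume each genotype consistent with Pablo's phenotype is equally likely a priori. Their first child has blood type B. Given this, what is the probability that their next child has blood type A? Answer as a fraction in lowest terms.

Possible genotypes: Pablo ∈ {AA, AO}; Nadia ∈ {AB}.
Weight each parental genotype pair by prior × P(type-B child):
  AO × AB: posterior weight 1; P(next child type A) = 1/2.
Weighted sum = 1/2.

1/2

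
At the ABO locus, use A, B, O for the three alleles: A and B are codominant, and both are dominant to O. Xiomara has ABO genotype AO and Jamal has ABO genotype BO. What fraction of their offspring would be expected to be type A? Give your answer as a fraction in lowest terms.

ABO cross AO × BO → offspring phenotypes: 1/4 O, 1/4 A, 1/4 B, 1/4 AB.
So P(type A) = 1/4.

1/4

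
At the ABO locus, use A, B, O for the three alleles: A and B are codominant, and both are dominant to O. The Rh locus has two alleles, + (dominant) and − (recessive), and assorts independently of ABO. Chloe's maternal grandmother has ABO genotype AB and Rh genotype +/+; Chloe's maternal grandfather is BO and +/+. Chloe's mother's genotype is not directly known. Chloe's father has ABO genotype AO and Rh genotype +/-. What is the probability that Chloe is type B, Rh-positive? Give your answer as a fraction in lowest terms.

1/4

Chloe's mother's ABO genotype from AB × BO: 1/4 AB, 1/4 AO, 1/4 BB, 1/4 BO.
Crossing each possibility with the father AO and summing P(type B): 1/4·1/4 + 1/4·0 + 1/4·1/2 + 1/4·1/4 = 1/4.
Similarly for Rh via the mother's Rh distribution: P(Rh+) = 1.
Independent loci: 1/4 × 1 = 1/4.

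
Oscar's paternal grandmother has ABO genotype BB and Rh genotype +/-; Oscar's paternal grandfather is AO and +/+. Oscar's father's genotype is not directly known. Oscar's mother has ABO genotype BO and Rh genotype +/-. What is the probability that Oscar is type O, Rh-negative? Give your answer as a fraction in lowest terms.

Oscar's father's ABO genotype from BB × AO: 1/2 AB, 1/2 BO.
Crossing each possibility with the mother BO and summing P(type O): 1/2·0 + 1/2·1/4 = 1/8.
Similarly for Rh via the father's Rh distribution: P(Rh-) = 1/8.
Independent loci: 1/8 × 1/8 = 1/64.

1/64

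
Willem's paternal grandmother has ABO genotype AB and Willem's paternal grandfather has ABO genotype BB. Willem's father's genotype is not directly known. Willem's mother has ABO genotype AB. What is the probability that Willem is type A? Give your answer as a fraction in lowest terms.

Willem's father's ABO genotype from AB × BB: 1/2 AB, 1/2 BB.
Crossing each possibility with the mother AB and summing P(type A): 1/2·1/4 + 1/2·0 = 1/8.

1/8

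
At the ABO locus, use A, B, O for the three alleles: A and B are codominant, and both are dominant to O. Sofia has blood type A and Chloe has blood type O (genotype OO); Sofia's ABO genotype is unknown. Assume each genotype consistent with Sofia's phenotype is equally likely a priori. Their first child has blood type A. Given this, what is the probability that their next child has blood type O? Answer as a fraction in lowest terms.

1/6

Possible genotypes: Sofia ∈ {AA, AO}; Chloe ∈ {OO}.
Weight each parental genotype pair by prior × P(type-A child):
  AA × OO: posterior weight 2/3; P(next child type O) = 0.
  AO × OO: posterior weight 1/3; P(next child type O) = 1/2.
Weighted sum = 1/6.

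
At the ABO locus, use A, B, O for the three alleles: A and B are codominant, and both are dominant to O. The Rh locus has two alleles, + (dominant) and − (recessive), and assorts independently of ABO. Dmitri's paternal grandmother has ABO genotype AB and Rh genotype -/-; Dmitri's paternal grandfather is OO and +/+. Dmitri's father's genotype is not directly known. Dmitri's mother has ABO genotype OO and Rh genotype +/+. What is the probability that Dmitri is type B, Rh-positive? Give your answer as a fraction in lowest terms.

1/4

Dmitri's father's ABO genotype from AB × OO: 1/2 AO, 1/2 BO.
Crossing each possibility with the mother OO and summing P(type B): 1/2·0 + 1/2·1/2 = 1/4.
Similarly for Rh via the father's Rh distribution: P(Rh+) = 1.
Independent loci: 1/4 × 1 = 1/4.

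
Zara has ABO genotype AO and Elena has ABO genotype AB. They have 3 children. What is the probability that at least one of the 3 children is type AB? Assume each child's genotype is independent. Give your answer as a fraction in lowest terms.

ABO cross AO × AB → 1/2 A, 1/4 B, 1/4 AB.
So P(type AB) = 1/4 per child.
P(none) = (3/4)^3 = 27/64; P(at least one) = 1 − 27/64 = 37/64.

37/64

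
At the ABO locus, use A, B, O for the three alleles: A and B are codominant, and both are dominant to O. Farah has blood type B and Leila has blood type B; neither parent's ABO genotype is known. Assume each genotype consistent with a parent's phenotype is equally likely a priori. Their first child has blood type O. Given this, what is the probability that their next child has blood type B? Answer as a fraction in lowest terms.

3/4

Possible genotypes: Farah ∈ {BB, BO}; Leila ∈ {BB, BO}.
Weight each parental genotype pair by prior × P(type-O child):
  BO × BO: posterior weight 1; P(next child type B) = 3/4.
Weighted sum = 3/4.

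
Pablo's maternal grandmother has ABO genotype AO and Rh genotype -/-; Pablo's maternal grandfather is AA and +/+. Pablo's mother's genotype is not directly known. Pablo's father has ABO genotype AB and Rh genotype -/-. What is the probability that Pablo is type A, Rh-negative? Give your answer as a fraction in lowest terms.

1/4

Pablo's mother's ABO genotype from AO × AA: 1/2 AA, 1/2 AO.
Crossing each possibility with the father AB and summing P(type A): 1/2·1/2 + 1/2·1/2 = 1/2.
Similarly for Rh via the mother's Rh distribution: P(Rh-) = 1/2.
Independent loci: 1/2 × 1/2 = 1/4.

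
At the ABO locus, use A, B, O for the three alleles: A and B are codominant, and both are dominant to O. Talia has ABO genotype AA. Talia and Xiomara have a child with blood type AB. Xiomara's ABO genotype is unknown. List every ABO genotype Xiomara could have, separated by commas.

For each candidate genotype of Xiomara, check whether crossing it with AA can produce every observed child phenotype.
  AA → possible child types {A} ✗
  AB → possible child types {A, AB} ✓
  AO → possible child types {A} ✗
  BB → possible child types {AB} ✓
  BO → possible child types {A, AB} ✓
  OO → possible child types {A} ✗

AB, BB, BO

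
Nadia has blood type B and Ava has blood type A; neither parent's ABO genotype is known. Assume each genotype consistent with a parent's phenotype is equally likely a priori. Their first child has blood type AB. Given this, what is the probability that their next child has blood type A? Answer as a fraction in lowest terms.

5/36

Possible genotypes: Nadia ∈ {BB, BO}; Ava ∈ {AA, AO}.
Weight each parental genotype pair by prior × P(type-AB child):
  BB × AA: posterior weight 4/9; P(next child type A) = 0.
  BB × AO: posterior weight 2/9; P(next child type A) = 0.
  BO × AA: posterior weight 2/9; P(next child type A) = 1/2.
  BO × AO: posterior weight 1/9; P(next child type A) = 1/4.
Weighted sum = 5/36.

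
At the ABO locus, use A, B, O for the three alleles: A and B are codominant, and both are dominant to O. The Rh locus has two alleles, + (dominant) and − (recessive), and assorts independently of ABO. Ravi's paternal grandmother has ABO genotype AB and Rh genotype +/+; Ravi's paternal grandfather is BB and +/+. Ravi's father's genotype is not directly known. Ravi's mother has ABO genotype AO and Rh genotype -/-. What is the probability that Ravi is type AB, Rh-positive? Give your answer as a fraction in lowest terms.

Ravi's father's ABO genotype from AB × BB: 1/2 AB, 1/2 BB.
Crossing each possibility with the mother AO and summing P(type AB): 1/2·1/4 + 1/2·1/2 = 3/8.
Similarly for Rh via the father's Rh distribution: P(Rh+) = 1.
Independent loci: 3/8 × 1 = 3/8.

3/8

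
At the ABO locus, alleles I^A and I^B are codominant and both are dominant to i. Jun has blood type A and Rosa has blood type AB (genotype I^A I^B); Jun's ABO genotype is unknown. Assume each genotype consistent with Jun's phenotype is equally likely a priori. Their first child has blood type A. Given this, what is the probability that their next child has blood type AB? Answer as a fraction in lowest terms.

3/8

Possible genotypes: Jun ∈ {I^A I^A, I^A i}; Rosa ∈ {I^A I^B}.
Weight each parental genotype pair by prior × P(type-A child):
  I^A I^A × I^A I^B: posterior weight 1/2; P(next child type AB) = 1/2.
  I^A i × I^A I^B: posterior weight 1/2; P(next child type AB) = 1/4.
Weighted sum = 3/8.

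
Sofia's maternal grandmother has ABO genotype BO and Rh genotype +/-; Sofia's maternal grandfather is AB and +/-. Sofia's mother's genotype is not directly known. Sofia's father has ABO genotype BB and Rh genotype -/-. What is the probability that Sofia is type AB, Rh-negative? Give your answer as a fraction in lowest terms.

Sofia's mother's ABO genotype from BO × AB: 1/4 AB, 1/4 AO, 1/4 BB, 1/4 BO.
Crossing each possibility with the father BB and summing P(type AB): 1/4·1/2 + 1/4·1/2 + 1/4·0 + 1/4·0 = 1/4.
Similarly for Rh via the mother's Rh distribution: P(Rh-) = 1/2.
Independent loci: 1/4 × 1/2 = 1/8.

1/8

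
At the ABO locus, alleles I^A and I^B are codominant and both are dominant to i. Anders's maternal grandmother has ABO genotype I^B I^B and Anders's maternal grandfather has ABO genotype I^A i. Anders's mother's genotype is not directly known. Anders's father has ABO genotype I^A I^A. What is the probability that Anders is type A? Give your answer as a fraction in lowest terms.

1/2

Anders's mother's ABO genotype from I^B I^B × I^A i: 1/2 I^A I^B, 1/2 I^B i.
Crossing each possibility with the father I^A I^A and summing P(type A): 1/2·1/2 + 1/2·1/2 = 1/2.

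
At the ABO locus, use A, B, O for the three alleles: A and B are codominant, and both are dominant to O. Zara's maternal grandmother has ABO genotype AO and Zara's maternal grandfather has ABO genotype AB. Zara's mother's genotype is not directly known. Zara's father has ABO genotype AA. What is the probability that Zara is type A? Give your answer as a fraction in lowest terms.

Zara's mother's ABO genotype from AO × AB: 1/4 AA, 1/4 AB, 1/4 AO, 1/4 BO.
Crossing each possibility with the father AA and summing P(type A): 1/4·1 + 1/4·1/2 + 1/4·1 + 1/4·1/2 = 3/4.

3/4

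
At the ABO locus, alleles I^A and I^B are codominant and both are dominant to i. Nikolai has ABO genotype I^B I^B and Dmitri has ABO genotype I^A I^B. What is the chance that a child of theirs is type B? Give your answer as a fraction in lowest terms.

1/2

ABO cross I^B I^B × I^A I^B → offspring phenotypes: 1/2 B, 1/2 AB.
So P(type B) = 1/2.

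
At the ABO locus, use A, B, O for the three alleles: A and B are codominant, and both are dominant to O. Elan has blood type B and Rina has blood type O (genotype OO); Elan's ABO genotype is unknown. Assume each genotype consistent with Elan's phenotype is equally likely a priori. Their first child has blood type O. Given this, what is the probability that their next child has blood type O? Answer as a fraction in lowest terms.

Possible genotypes: Elan ∈ {BB, BO}; Rina ∈ {OO}.
Weight each parental genotype pair by prior × P(type-O child):
  BO × OO: posterior weight 1; P(next child type O) = 1/2.
Weighted sum = 1/2.

1/2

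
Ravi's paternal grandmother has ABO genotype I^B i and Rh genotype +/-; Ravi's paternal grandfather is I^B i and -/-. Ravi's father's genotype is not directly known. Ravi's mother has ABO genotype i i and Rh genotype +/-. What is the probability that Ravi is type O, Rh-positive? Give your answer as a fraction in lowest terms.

5/16

Ravi's father's ABO genotype from I^B i × I^B i: 1/4 I^B I^B, 1/2 I^B i, 1/4 i i.
Crossing each possibility with the mother i i and summing P(type O): 1/4·0 + 1/2·1/2 + 1/4·1 = 1/2.
Similarly for Rh via the father's Rh distribution: P(Rh+) = 5/8.
Independent loci: 1/2 × 5/8 = 5/16.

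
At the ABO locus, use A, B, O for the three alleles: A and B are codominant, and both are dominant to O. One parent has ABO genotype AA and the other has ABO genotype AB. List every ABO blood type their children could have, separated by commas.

A, AB

Gametes from AA × AB give offspring ABO genotypes AA, AB, i.e. phenotypes A, AB.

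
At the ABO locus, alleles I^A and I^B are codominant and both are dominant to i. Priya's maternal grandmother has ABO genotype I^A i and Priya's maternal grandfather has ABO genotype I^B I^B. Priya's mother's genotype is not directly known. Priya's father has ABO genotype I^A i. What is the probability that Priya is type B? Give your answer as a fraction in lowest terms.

Priya's mother's ABO genotype from I^A i × I^B I^B: 1/2 I^A I^B, 1/2 I^B i.
Crossing each possibility with the father I^A i and summing P(type B): 1/2·1/4 + 1/2·1/4 = 1/4.

1/4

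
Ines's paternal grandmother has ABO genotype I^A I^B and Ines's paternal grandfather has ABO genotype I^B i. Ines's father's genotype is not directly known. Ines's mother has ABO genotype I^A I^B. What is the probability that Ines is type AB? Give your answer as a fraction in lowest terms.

3/8

Ines's father's ABO genotype from I^A I^B × I^B i: 1/4 I^A I^B, 1/4 I^A i, 1/4 I^B I^B, 1/4 I^B i.
Crossing each possibility with the mother I^A I^B and summing P(type AB): 1/4·1/2 + 1/4·1/4 + 1/4·1/2 + 1/4·1/4 = 3/8.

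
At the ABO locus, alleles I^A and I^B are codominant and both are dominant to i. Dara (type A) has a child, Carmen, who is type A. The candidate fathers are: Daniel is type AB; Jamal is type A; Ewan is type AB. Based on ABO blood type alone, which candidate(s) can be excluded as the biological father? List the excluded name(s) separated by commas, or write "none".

A candidate is excluded only if no genotype consistent with his phenotype could produce a type A child with a type A mother.
Every candidate has at least one consistent genotype combination, so none can be excluded.

none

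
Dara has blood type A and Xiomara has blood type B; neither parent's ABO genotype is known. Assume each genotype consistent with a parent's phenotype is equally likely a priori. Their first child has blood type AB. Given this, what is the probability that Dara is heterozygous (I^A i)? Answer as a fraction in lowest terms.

Possible genotypes: Dara ∈ {I^A I^A, I^A i}; Xiomara ∈ {I^B I^B, I^B i}.
Weight each parental genotype pair by prior × P(type-AB child):
  I^A I^A × I^B I^B: posterior weight 4/9.
  I^A I^A × I^B i: posterior weight 2/9.
  I^A i × I^B I^B: posterior weight 2/9.
  I^A i × I^B i: posterior weight 1/9.
Sum the posterior weight over pairs where Dara is I^A i: 1/3.

1/3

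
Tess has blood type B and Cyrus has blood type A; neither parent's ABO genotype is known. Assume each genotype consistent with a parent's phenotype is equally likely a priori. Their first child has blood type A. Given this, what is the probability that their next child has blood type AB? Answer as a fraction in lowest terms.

5/12

Possible genotypes: Tess ∈ {I^B I^B, I^B i}; Cyrus ∈ {I^A I^A, I^A i}.
Weight each parental genotype pair by prior × P(type-A child):
  I^B i × I^A I^A: posterior weight 2/3; P(next child type AB) = 1/2.
  I^B i × I^A i: posterior weight 1/3; P(next child type AB) = 1/4.
Weighted sum = 5/12.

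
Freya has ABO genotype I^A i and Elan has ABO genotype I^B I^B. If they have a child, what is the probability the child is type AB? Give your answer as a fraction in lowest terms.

1/2

ABO cross I^A i × I^B I^B → offspring phenotypes: 1/2 B, 1/2 AB.
So P(type AB) = 1/2.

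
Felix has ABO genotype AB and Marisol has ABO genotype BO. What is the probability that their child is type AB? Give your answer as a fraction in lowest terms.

ABO cross AB × BO → offspring phenotypes: 1/4 A, 1/2 B, 1/4 AB.
So P(type AB) = 1/4.

1/4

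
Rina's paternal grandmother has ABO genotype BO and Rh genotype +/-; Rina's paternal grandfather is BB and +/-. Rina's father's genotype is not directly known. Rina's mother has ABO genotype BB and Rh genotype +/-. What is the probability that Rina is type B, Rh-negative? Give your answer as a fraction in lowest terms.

Rina's father's ABO genotype from BO × BB: 1/2 BB, 1/2 BO.
Crossing each possibility with the mother BB and summing P(type B): 1/2·1 + 1/2·1 = 1.
Similarly for Rh via the father's Rh distribution: P(Rh-) = 1/4.
Independent loci: 1 × 1/4 = 1/4.

1/4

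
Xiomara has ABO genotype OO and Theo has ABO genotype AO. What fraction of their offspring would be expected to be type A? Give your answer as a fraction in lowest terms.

1/2

ABO cross OO × AO → offspring phenotypes: 1/2 O, 1/2 A.
So P(type A) = 1/2.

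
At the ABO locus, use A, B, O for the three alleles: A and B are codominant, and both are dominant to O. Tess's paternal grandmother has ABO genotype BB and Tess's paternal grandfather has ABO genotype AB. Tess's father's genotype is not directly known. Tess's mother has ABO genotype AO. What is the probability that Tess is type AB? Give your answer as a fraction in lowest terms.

3/8

Tess's father's ABO genotype from BB × AB: 1/2 AB, 1/2 BB.
Crossing each possibility with the mother AO and summing P(type AB): 1/2·1/4 + 1/2·1/2 = 3/8.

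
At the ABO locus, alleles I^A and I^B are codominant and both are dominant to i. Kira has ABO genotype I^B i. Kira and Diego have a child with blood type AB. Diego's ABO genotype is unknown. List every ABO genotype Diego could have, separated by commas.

For each candidate genotype of Diego, check whether crossing it with I^B i can produce every observed child phenotype.
  I^A I^A → possible child types {A, AB} ✓
  I^A I^B → possible child types {A, B, AB} ✓
  I^A i → possible child types {O, A, B, AB} ✓
  I^B I^B → possible child types {B} ✗
  I^B i → possible child types {O, B} ✗
  i i → possible child types {O, B} ✗

I^A I^A, I^A I^B, I^A i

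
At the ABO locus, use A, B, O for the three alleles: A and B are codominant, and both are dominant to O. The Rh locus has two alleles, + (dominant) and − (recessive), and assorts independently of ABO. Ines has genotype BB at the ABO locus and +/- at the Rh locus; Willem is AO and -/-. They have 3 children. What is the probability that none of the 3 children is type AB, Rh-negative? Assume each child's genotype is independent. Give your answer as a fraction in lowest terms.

27/64

ABO cross BB × AO → 1/2 B, 1/2 AB.
Rh cross +/- × -/- → 1/2 Rh+, 1/2 Rh-; so P(type AB, Rh-negative) = 1/2 × 1/2 = 1/4 per child.
P(not type AB, Rh-negative) = 3/4 for one child; (3/4)^3 = 27/64.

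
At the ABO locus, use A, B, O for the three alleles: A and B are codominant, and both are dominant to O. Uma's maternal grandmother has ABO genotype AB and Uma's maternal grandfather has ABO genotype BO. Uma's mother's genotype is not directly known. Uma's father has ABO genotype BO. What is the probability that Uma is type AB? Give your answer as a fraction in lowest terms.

1/8

Uma's mother's ABO genotype from AB × BO: 1/4 AB, 1/4 AO, 1/4 BB, 1/4 BO.
Crossing each possibility with the father BO and summing P(type AB): 1/4·1/4 + 1/4·1/4 + 1/4·0 + 1/4·0 = 1/8.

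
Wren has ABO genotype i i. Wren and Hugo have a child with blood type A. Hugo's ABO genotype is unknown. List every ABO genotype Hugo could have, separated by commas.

For each candidate genotype of Hugo, check whether crossing it with i i can produce every observed child phenotype.
  I^A I^A → possible child types {A} ✓
  I^A I^B → possible child types {A, B} ✓
  I^A i → possible child types {O, A} ✓
  I^B I^B → possible child types {B} ✗
  I^B i → possible child types {O, B} ✗
  i i → possible child types {O} ✗

I^A I^A, I^A I^B, I^A i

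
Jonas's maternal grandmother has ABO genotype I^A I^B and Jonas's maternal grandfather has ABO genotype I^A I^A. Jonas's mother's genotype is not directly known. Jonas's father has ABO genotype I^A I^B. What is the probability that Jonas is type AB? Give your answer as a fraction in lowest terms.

1/2

Jonas's mother's ABO genotype from I^A I^B × I^A I^A: 1/2 I^A I^A, 1/2 I^A I^B.
Crossing each possibility with the father I^A I^B and summing P(type AB): 1/2·1/2 + 1/2·1/2 = 1/2.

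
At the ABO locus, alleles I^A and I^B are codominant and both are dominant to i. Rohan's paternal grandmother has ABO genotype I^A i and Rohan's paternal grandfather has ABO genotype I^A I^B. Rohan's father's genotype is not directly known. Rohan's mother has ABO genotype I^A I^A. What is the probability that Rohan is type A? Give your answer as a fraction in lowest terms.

Rohan's father's ABO genotype from I^A i × I^A I^B: 1/4 I^A I^A, 1/4 I^A I^B, 1/4 I^A i, 1/4 I^B i.
Crossing each possibility with the mother I^A I^A and summing P(type A): 1/4·1 + 1/4·1/2 + 1/4·1 + 1/4·1/2 = 3/4.

3/4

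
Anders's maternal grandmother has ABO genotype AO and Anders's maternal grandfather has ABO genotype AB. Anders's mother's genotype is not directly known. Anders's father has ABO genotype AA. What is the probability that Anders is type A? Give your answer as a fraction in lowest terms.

3/4

Anders's mother's ABO genotype from AO × AB: 1/4 AA, 1/4 AB, 1/4 AO, 1/4 BO.
Crossing each possibility with the father AA and summing P(type A): 1/4·1 + 1/4·1/2 + 1/4·1 + 1/4·1/2 = 3/4.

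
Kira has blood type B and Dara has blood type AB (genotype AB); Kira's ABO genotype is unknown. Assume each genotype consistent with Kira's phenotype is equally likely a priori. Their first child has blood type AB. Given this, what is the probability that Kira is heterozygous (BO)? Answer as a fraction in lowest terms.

1/3

Possible genotypes: Kira ∈ {BB, BO}; Dara ∈ {AB}.
Weight each parental genotype pair by prior × P(type-AB child):
  BB × AB: posterior weight 2/3.
  BO × AB: posterior weight 1/3.
Sum the posterior weight over pairs where Kira is BO: 1/3.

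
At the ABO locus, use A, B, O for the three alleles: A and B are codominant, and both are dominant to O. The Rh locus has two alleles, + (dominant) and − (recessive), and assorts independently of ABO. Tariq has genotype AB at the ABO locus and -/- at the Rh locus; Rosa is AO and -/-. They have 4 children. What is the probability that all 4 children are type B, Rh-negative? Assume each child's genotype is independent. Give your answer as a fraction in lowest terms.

1/256

ABO cross AB × AO → 1/2 A, 1/4 B, 1/4 AB.
Rh cross -/- × -/- → 1 Rh-; so P(type B, Rh-negative) = 1/4 × 1 = 1/4 per child.
All 4 independent: (1/4)^4 = 1/256.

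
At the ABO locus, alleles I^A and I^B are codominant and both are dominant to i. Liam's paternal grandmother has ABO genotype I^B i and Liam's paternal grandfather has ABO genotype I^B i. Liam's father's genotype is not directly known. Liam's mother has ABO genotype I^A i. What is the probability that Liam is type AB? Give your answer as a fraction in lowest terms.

Liam's father's ABO genotype from I^B i × I^B i: 1/4 I^B I^B, 1/2 I^B i, 1/4 i i.
Crossing each possibility with the mother I^A i and summing P(type AB): 1/4·1/2 + 1/2·1/4 + 1/4·0 = 1/4.

1/4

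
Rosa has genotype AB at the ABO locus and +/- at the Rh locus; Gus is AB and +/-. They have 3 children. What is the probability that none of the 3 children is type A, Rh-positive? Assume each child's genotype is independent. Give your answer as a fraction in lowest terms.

2197/4096

ABO cross AB × AB → 1/4 A, 1/4 B, 1/2 AB.
Rh cross +/- × +/- → 3/4 Rh+, 1/4 Rh-; so P(type A, Rh-positive) = 1/4 × 3/4 = 3/16 per child.
P(not type A, Rh-positive) = 13/16 for one child; (13/16)^3 = 2197/4096.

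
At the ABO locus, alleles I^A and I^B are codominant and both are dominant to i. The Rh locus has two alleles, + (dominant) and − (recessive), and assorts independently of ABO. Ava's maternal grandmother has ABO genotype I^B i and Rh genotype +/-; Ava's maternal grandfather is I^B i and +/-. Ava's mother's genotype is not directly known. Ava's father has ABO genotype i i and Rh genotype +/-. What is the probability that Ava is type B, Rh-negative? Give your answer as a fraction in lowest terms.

Ava's mother's ABO genotype from I^B i × I^B i: 1/4 I^B I^B, 1/2 I^B i, 1/4 i i.
Crossing each possibility with the father i i and summing P(type B): 1/4·1 + 1/2·1/2 + 1/4·0 = 1/2.
Similarly for Rh via the mother's Rh distribution: P(Rh-) = 1/4.
Independent loci: 1/2 × 1/4 = 1/8.

1/8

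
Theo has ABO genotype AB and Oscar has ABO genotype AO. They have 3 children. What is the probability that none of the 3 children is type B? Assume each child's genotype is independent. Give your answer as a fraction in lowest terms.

27/64

ABO cross AB × AO → 1/2 A, 1/4 B, 1/4 AB.
So P(type B) = 1/4 per child.
P(not type B) = 3/4 for one child; (3/4)^3 = 27/64.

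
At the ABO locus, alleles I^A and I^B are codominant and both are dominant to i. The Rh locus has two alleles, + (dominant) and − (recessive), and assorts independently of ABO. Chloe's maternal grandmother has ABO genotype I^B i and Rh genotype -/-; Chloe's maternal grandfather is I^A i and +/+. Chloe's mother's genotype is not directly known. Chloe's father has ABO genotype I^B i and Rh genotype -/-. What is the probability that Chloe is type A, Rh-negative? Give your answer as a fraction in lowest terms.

Chloe's mother's ABO genotype from I^B i × I^A i: 1/4 I^A I^B, 1/4 I^A i, 1/4 I^B i, 1/4 i i.
Crossing each possibility with the father I^B i and summing P(type A): 1/4·1/4 + 1/4·1/4 + 1/4·0 + 1/4·0 = 1/8.
Similarly for Rh via the mother's Rh distribution: P(Rh-) = 1/2.
Independent loci: 1/8 × 1/2 = 1/16.

1/16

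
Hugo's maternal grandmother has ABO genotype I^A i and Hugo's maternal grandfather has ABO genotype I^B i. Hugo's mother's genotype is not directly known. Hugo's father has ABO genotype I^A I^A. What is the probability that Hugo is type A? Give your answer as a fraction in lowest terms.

Hugo's mother's ABO genotype from I^A i × I^B i: 1/4 I^A I^B, 1/4 I^A i, 1/4 I^B i, 1/4 i i.
Crossing each possibility with the father I^A I^A and summing P(type A): 1/4·1/2 + 1/4·1 + 1/4·1/2 + 1/4·1 = 3/4.

3/4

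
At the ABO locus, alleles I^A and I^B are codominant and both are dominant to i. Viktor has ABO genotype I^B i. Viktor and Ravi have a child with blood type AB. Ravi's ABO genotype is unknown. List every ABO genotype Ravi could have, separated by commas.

I^A I^A, I^A I^B, I^A i

For each candidate genotype of Ravi, check whether crossing it with I^B i can produce every observed child phenotype.
  I^A I^A → possible child types {A, AB} ✓
  I^A I^B → possible child types {A, B, AB} ✓
  I^A i → possible child types {O, A, B, AB} ✓
  I^B I^B → possible child types {B} ✗
  I^B i → possible child types {O, B} ✗
  i i → possible child types {O, B} ✗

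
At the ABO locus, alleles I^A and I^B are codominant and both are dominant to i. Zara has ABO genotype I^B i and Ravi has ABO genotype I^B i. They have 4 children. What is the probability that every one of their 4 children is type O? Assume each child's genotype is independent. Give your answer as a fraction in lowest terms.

1/256

ABO cross I^B i × I^B i → 1/4 O, 3/4 B.
So P(type O) = 1/4 per child.
All 4 independent: (1/4)^4 = 1/256.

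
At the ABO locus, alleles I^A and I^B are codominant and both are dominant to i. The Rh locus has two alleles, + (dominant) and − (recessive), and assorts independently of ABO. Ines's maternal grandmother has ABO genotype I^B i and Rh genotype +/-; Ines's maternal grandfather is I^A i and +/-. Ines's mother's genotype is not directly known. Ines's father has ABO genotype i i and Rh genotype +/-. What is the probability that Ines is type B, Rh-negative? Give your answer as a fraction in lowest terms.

1/16

Ines's mother's ABO genotype from I^B i × I^A i: 1/4 I^A I^B, 1/4 I^A i, 1/4 I^B i, 1/4 i i.
Crossing each possibility with the father i i and summing P(type B): 1/4·1/2 + 1/4·0 + 1/4·1/2 + 1/4·0 = 1/4.
Similarly for Rh via the mother's Rh distribution: P(Rh-) = 1/4.
Independent loci: 1/4 × 1/4 = 1/16.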